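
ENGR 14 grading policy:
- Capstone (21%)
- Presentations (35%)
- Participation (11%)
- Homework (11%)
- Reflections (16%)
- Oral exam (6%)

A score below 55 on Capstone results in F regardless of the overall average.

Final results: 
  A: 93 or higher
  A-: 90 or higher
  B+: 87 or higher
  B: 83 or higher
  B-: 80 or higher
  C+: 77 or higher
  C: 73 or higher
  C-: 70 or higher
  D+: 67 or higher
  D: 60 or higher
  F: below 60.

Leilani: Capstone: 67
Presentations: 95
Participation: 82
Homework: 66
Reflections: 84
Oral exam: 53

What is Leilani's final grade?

B-

Capstone score 67 ≥ 55: minimum met.
Weighted total:
  Capstone 67 × 0.21 = 14.07
  Presentations 95 × 0.35 = 33.25
  Participation 82 × 0.11 = 9.02
  Homework 66 × 0.11 = 7.26
  Reflections 84 × 0.16 = 13.44
  Oral exam 53 × 0.06 = 3.18
Sum = 80.22
80.22 is ≥ 80 and < 83 → B-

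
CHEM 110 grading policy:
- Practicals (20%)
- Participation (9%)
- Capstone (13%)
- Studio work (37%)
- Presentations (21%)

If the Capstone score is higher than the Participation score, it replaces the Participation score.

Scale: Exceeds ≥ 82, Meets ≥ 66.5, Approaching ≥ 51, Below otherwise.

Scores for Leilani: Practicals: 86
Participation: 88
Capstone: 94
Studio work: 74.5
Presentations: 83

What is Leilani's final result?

Capstone (94) > Participation (88), so Participation counts as 94.
Weighted total:
  Practicals 86 × 0.2 = 17.2
  Participation 94 × 0.09 = 8.46
  Capstone 94 × 0.13 = 12.22
  Studio work 74.5 × 0.37 = 27.565
  Presentations 83 × 0.21 = 17.43
Sum = 82.875
82.875 ≥ 82 → Exceeds

Exceeds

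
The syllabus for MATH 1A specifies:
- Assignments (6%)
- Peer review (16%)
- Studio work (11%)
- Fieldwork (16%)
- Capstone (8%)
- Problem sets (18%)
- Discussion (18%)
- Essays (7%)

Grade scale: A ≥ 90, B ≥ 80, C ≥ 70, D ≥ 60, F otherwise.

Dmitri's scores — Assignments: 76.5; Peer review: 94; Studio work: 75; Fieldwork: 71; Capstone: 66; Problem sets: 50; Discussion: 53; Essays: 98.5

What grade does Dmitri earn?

D

Weighted total:
  Assignments 76.5 × 0.06 = 4.59
  Peer review 94 × 0.16 = 15.04
  Studio work 75 × 0.11 = 8.25
  Fieldwork 71 × 0.16 = 11.36
  Capstone 66 × 0.08 = 5.28
  Problem sets 50 × 0.18 = 9
  Discussion 53 × 0.18 = 9.54
  Essays 98.5 × 0.07 = 6.895
Sum = 69.955
69.955 is ≥ 60 and < 70 → D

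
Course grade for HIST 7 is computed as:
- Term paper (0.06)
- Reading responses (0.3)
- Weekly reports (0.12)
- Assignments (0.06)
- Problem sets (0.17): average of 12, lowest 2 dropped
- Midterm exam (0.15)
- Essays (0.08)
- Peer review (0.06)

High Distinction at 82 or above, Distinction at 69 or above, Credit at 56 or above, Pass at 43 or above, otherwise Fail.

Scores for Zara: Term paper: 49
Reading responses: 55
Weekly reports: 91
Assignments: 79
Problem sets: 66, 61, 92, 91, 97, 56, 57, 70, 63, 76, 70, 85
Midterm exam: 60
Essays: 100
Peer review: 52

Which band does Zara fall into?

Problem sets: drop 56, 57 → average of remaining 10 = 771/10 = 77.1
Weighted total:
  Term paper 49 × 0.06 = 2.94
  Reading responses 55 × 0.3 = 16.5
  Weekly reports 91 × 0.12 = 10.92
  Assignments 79 × 0.06 = 4.74
  Problem sets 77.1 × 0.17 = 13.107
  Midterm exam 60 × 0.15 = 9
  Essays 100 × 0.08 = 8
  Peer review 52 × 0.06 = 3.12
Sum = 68.327
68.327 is ≥ 56 and < 69 → Credit

Credit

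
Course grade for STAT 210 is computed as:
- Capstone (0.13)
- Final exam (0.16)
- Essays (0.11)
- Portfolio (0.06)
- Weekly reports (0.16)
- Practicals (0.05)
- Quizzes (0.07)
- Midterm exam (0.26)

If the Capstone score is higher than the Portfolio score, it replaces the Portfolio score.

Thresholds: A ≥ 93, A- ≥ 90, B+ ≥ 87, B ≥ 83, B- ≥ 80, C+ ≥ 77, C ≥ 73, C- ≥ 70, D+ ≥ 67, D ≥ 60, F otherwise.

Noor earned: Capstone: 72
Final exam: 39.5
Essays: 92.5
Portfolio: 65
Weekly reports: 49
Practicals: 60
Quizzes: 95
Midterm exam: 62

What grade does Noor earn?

Capstone (72) > Portfolio (65), so Portfolio counts as 72.
Weighted total:
  Capstone 72 × 0.13 = 9.36
  Final exam 39.5 × 0.16 = 6.32
  Essays 92.5 × 0.11 = 10.175
  Portfolio 72 × 0.06 = 4.32
  Weekly reports 49 × 0.16 = 7.84
  Practicals 60 × 0.05 = 3
  Quizzes 95 × 0.07 = 6.65
  Midterm exam 62 × 0.26 = 16.12
Sum = 63.785
63.785 is ≥ 60 and < 67 → D

D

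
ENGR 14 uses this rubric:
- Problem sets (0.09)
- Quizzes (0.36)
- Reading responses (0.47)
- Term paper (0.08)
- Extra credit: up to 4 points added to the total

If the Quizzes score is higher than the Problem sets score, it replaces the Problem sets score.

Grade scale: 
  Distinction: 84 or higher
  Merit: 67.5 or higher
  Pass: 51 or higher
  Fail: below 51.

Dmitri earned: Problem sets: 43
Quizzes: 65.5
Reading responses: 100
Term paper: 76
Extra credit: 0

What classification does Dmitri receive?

Merit

Quizzes (65.5) > Problem sets (43), so Problem sets counts as 65.5.
Weighted total:
  Problem sets 65.5 × 0.09 = 5.895
  Quizzes 65.5 × 0.36 = 23.58
  Reading responses 100 × 0.47 = 47
  Term paper 76 × 0.08 = 6.08
Sum = 82.555
Extra credit: 82.555 + 0 = 82.555
82.555 is ≥ 67.5 and < 84 → Merit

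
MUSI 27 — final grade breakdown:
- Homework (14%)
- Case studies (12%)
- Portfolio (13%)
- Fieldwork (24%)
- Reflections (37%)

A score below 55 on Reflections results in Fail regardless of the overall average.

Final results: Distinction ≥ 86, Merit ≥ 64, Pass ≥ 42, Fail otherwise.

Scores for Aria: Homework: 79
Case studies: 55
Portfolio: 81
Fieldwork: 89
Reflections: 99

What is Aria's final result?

Reflections score 99 ≥ 55: minimum met.
Weighted total:
  Homework 79 × 0.14 = 11.06
  Case studies 55 × 0.12 = 6.6
  Portfolio 81 × 0.13 = 10.53
  Fieldwork 89 × 0.24 = 21.36
  Reflections 99 × 0.37 = 36.63
Sum = 86.18
86.18 ≥ 86 → Distinction

Distinction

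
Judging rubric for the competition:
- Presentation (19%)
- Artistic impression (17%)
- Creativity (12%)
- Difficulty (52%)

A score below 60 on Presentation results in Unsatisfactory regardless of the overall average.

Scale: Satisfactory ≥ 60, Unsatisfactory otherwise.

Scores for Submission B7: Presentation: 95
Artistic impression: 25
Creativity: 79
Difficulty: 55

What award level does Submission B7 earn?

Satisfactory

Presentation score 95 ≥ 60: minimum met.
Weighted total:
  Presentation 95 × 0.19 = 18.05
  Artistic impression 25 × 0.17 = 4.25
  Creativity 79 × 0.12 = 9.48
  Difficulty 55 × 0.52 = 28.6
Sum = 60.38
60.38 ≥ 60 → Satisfactory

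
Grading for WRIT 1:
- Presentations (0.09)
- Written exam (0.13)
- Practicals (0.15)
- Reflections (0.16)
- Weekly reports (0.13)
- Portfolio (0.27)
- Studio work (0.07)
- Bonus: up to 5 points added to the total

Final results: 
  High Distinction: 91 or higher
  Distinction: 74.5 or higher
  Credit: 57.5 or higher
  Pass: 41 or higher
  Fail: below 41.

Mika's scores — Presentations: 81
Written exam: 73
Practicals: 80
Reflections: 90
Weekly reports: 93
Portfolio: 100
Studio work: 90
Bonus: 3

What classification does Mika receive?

High Distinction

Weighted total:
  Presentations 81 × 0.09 = 7.29
  Written exam 73 × 0.13 = 9.49
  Practicals 80 × 0.15 = 12
  Reflections 90 × 0.16 = 14.4
  Weekly reports 93 × 0.13 = 12.09
  Portfolio 100 × 0.27 = 27
  Studio work 90 × 0.07 = 6.3
Sum = 88.57
Bonus: 88.57 + 3 = 91.57
91.57 ≥ 91 → High Distinction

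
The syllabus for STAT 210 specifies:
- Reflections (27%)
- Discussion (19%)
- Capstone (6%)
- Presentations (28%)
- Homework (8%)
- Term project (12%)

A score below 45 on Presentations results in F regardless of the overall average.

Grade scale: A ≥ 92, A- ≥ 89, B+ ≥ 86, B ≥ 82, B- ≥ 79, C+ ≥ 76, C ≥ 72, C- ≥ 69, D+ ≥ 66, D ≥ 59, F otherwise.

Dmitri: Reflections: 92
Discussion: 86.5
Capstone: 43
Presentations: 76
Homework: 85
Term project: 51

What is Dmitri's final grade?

Presentations score 76 ≥ 45: minimum met.
Weighted total:
  Reflections 92 × 0.27 = 24.84
  Discussion 86.5 × 0.19 = 16.435
  Capstone 43 × 0.06 = 2.58
  Presentations 76 × 0.28 = 21.28
  Homework 85 × 0.08 = 6.8
  Term project 51 × 0.12 = 6.12
Sum = 78.055
78.055 is ≥ 76 and < 79 → C+

C+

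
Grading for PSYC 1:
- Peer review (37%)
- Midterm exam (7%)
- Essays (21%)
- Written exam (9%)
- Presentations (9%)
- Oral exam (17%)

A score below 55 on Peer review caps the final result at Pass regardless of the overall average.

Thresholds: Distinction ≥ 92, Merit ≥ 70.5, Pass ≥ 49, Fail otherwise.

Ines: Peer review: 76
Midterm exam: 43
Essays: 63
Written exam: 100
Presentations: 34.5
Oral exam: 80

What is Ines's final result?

Pass

Peer review score 76 ≥ 55: minimum met.
Weighted total:
  Peer review 76 × 0.37 = 28.12
  Midterm exam 43 × 0.07 = 3.01
  Essays 63 × 0.21 = 13.23
  Written exam 100 × 0.09 = 9
  Presentations 34.5 × 0.09 = 3.105
  Oral exam 80 × 0.17 = 13.6
Sum = 70.065
70.065 is ≥ 49 and < 70.5 → Pass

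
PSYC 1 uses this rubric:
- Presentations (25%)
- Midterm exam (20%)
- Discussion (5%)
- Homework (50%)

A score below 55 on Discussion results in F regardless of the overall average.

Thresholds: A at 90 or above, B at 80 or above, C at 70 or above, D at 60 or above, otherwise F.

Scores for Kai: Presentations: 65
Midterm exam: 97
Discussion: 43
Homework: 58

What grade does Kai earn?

Discussion score 43 < 55: minimum not met.
Weighted total:
  Presentations 65 × 0.25 = 16.25
  Midterm exam 97 × 0.2 = 19.4
  Discussion 43 × 0.05 = 2.15
  Homework 58 × 0.5 = 29
Sum = 66.8
Because the Discussion minimum was not met, the result is F.

F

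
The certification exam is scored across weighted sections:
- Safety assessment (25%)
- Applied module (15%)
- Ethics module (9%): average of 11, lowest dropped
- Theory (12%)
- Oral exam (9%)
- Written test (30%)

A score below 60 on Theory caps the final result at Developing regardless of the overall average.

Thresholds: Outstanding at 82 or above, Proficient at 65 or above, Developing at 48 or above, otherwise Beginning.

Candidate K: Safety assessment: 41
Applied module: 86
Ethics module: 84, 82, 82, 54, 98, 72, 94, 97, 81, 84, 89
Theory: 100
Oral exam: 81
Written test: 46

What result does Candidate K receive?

Developing

Ethics module: drop 54 → average of remaining 10 = 863/10 = 86.3
Theory score 100 ≥ 60: minimum met.
Weighted total:
  Safety assessment 41 × 0.25 = 10.25
  Applied module 86 × 0.15 = 12.9
  Ethics module 86.3 × 0.09 = 7.767
  Theory 100 × 0.12 = 12
  Oral exam 81 × 0.09 = 7.29
  Written test 46 × 0.3 = 13.8
Sum = 64.007
64.007 is ≥ 48 and < 65 → Developing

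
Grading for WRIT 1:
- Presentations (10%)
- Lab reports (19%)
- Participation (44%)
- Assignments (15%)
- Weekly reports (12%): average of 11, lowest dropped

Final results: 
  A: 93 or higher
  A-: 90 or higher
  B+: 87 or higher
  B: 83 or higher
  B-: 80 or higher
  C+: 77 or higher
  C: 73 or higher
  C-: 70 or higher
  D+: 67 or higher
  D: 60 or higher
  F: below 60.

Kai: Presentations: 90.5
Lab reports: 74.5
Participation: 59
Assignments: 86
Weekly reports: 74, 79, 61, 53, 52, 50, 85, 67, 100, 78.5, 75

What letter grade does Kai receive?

Weekly reports: drop 50 → average of remaining 10 = 724.5/10 = 72.45
Weighted total:
  Presentations 90.5 × 0.1 = 9.05
  Lab reports 74.5 × 0.19 = 14.155
  Participation 59 × 0.44 = 25.96
  Assignments 86 × 0.15 = 12.9
  Weekly reports 72.45 × 0.12 = 8.694
Sum = 70.759
70.759 is ≥ 70 and < 73 → C-

C-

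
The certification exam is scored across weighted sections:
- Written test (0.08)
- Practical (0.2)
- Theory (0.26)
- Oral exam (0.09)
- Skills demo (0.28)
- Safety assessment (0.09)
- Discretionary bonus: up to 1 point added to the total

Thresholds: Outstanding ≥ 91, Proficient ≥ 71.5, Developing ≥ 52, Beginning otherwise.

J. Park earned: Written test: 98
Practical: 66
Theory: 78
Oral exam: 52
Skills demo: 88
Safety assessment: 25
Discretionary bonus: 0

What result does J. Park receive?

Weighted total:
  Written test 98 × 0.08 = 7.84
  Practical 66 × 0.2 = 13.2
  Theory 78 × 0.26 = 20.28
  Oral exam 52 × 0.09 = 4.68
  Skills demo 88 × 0.28 = 24.64
  Safety assessment 25 × 0.09 = 2.25
Sum = 72.89
Discretionary bonus: 72.89 + 0 = 72.89
72.89 is ≥ 71.5 and < 91 → Proficient

Proficient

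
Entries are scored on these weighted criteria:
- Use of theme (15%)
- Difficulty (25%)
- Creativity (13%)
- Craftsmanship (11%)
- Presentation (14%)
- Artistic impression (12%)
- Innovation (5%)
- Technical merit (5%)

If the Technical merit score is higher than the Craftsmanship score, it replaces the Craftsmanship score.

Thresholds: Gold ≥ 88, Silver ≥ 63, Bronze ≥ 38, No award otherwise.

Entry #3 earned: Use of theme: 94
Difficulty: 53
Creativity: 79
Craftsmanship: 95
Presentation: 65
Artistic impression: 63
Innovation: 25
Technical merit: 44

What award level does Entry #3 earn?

Technical merit (44) ≤ Craftsmanship (95), so Craftsmanship stays at 95.
Weighted total:
  Use of theme 94 × 0.15 = 14.1
  Difficulty 53 × 0.25 = 13.25
  Creativity 79 × 0.13 = 10.27
  Craftsmanship 95 × 0.11 = 10.45
  Presentation 65 × 0.14 = 9.1
  Artistic impression 63 × 0.12 = 7.56
  Innovation 25 × 0.05 = 1.25
  Technical merit 44 × 0.05 = 2.2
Sum = 68.18
68.18 is ≥ 63 and < 88 → Silver

Silver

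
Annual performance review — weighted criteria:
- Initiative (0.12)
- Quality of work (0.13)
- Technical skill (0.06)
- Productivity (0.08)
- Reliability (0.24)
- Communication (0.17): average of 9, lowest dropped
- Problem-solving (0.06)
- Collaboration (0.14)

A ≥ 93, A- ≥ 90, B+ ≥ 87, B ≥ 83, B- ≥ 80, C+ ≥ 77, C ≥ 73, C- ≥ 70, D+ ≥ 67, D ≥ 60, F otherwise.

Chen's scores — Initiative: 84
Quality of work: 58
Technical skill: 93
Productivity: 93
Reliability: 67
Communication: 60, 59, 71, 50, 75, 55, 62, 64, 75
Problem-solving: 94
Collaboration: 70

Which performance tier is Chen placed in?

C

Communication: drop 50 → average of remaining 8 = 521/8 = 65.125
Weighted total:
  Initiative 84 × 0.12 = 10.08
  Quality of work 58 × 0.13 = 7.54
  Technical skill 93 × 0.06 = 5.58
  Productivity 93 × 0.08 = 7.44
  Reliability 67 × 0.24 = 16.08
  Communication 65.125 × 0.17 = 11.07125
  Problem-solving 94 × 0.06 = 5.64
  Collaboration 70 × 0.14 = 9.8
Sum = 73.23125
73.23125 is ≥ 73 and < 77 → C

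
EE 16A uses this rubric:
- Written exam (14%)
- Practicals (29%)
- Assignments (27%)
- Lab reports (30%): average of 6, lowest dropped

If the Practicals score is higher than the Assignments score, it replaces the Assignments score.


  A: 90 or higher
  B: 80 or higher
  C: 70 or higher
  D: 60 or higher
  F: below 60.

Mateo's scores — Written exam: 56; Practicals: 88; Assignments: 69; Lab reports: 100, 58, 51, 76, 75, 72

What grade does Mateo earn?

C

Lab reports: drop 51 → average of remaining 5 = 381/5 = 76.2
Practicals (88) > Assignments (69), so Assignments counts as 88.
Weighted total:
  Written exam 56 × 0.14 = 7.84
  Practicals 88 × 0.29 = 25.52
  Assignments 88 × 0.27 = 23.76
  Lab reports 76.2 × 0.3 = 22.86
Sum = 79.98
79.98 is ≥ 70 and < 80 → C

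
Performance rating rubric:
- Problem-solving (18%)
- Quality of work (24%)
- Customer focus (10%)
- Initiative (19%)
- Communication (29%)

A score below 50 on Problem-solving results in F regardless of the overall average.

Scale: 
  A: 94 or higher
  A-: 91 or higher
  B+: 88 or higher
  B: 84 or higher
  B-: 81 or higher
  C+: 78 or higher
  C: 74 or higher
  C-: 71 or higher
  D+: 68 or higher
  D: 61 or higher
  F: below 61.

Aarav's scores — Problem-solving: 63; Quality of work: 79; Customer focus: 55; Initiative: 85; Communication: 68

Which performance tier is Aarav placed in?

Problem-solving score 63 ≥ 50: minimum met.
Weighted total:
  Problem-solving 63 × 0.18 = 11.34
  Quality of work 79 × 0.24 = 18.96
  Customer focus 55 × 0.1 = 5.5
  Initiative 85 × 0.19 = 16.15
  Communication 68 × 0.29 = 19.72
Sum = 71.67
71.67 is ≥ 71 and < 74 → C-

C-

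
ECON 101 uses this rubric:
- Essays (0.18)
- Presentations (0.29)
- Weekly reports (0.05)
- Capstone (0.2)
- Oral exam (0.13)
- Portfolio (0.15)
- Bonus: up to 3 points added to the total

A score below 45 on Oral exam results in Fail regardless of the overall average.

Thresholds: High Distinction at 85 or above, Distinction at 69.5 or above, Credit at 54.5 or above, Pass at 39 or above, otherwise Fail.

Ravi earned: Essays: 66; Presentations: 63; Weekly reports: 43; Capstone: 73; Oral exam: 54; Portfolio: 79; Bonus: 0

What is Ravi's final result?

Oral exam score 54 ≥ 45: minimum met.
Weighted total:
  Essays 66 × 0.18 = 11.88
  Presentations 63 × 0.29 = 18.27
  Weekly reports 43 × 0.05 = 2.15
  Capstone 73 × 0.2 = 14.6
  Oral exam 54 × 0.13 = 7.02
  Portfolio 79 × 0.15 = 11.85
Sum = 65.77
Bonus: 65.77 + 0 = 65.77
65.77 is ≥ 54.5 and < 69.5 → Credit

Credit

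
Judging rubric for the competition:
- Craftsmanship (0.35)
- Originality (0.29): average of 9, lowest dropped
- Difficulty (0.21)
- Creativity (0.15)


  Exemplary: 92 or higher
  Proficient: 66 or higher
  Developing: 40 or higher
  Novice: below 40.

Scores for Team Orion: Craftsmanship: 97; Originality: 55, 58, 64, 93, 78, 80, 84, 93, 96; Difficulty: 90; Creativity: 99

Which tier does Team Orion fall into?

Originality: drop 55 → average of remaining 8 = 646/8 = 80.75
Weighted total:
  Craftsmanship 97 × 0.35 = 33.95
  Originality 80.75 × 0.29 = 23.4175
  Difficulty 90 × 0.21 = 18.9
  Creativity 99 × 0.15 = 14.85
Sum = 91.1175
91.1175 is ≥ 66 and < 92 → Proficient

Proficient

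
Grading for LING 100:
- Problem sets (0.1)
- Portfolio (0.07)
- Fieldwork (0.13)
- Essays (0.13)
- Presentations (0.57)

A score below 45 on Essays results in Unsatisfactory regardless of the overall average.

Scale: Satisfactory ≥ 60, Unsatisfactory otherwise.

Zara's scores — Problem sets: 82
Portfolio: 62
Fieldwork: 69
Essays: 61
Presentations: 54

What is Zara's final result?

Essays score 61 ≥ 45: minimum met.
Weighted total:
  Problem sets 82 × 0.1 = 8.2
  Portfolio 62 × 0.07 = 4.34
  Fieldwork 69 × 0.13 = 8.97
  Essays 61 × 0.13 = 7.93
  Presentations 54 × 0.57 = 30.78
Sum = 60.22
60.22 ≥ 60 → Satisfactory

Satisfactory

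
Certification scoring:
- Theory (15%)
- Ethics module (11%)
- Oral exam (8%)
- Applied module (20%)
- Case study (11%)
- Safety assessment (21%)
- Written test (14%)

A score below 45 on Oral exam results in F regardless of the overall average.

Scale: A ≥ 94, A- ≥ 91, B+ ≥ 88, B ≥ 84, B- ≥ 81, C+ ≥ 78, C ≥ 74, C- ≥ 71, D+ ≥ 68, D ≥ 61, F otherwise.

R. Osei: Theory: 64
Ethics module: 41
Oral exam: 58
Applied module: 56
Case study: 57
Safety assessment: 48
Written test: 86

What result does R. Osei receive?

F

Oral exam score 58 ≥ 45: minimum met.
Weighted total:
  Theory 64 × 0.15 = 9.6
  Ethics module 41 × 0.11 = 4.51
  Oral exam 58 × 0.08 = 4.64
  Applied module 56 × 0.2 = 11.2
  Case study 57 × 0.11 = 6.27
  Safety assessment 48 × 0.21 = 10.08
  Written test 86 × 0.14 = 12.04
Sum = 58.34
58.34 < 61 → F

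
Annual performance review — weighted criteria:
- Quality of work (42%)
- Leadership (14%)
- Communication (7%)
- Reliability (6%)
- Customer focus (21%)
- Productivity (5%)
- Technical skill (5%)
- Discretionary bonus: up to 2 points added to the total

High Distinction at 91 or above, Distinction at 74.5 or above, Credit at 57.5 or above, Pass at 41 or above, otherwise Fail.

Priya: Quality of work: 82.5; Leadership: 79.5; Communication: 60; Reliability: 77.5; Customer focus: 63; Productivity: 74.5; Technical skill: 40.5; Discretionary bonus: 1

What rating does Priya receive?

Weighted total:
  Quality of work 82.5 × 0.42 = 34.65
  Leadership 79.5 × 0.14 = 11.13
  Communication 60 × 0.07 = 4.2
  Reliability 77.5 × 0.06 = 4.65
  Customer focus 63 × 0.21 = 13.23
  Productivity 74.5 × 0.05 = 3.725
  Technical skill 40.5 × 0.05 = 2.025
Sum = 73.61
Discretionary bonus: 73.61 + 1 = 74.61
74.61 is ≥ 74.5 and < 91 → Distinction

Distinction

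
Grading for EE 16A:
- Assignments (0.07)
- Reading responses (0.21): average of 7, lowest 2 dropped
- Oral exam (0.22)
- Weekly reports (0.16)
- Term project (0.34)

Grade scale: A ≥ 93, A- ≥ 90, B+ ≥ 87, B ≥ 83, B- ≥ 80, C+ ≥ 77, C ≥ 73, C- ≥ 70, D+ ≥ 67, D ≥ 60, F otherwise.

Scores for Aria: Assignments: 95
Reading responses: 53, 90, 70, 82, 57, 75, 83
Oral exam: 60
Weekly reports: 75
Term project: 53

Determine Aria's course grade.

D

Reading responses: drop 53, 57 → average of remaining 5 = 400/5 = 80
Weighted total:
  Assignments 95 × 0.07 = 6.65
  Reading responses 80 × 0.21 = 16.8
  Oral exam 60 × 0.22 = 13.2
  Weekly reports 75 × 0.16 = 12
  Term project 53 × 0.34 = 18.02
Sum = 66.67
66.67 is ≥ 60 and < 67 → D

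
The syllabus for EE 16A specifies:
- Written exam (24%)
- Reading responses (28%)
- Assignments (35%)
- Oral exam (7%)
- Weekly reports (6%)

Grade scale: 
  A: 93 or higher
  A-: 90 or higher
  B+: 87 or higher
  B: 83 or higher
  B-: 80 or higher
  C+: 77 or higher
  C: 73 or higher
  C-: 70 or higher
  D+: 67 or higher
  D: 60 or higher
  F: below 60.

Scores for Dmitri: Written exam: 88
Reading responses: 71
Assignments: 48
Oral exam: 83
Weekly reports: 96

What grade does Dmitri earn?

D+

Weighted total:
  Written exam 88 × 0.24 = 21.12
  Reading responses 71 × 0.28 = 19.88
  Assignments 48 × 0.35 = 16.8
  Oral exam 83 × 0.07 = 5.81
  Weekly reports 96 × 0.06 = 5.76
Sum = 69.37
69.37 is ≥ 67 and < 70 → D+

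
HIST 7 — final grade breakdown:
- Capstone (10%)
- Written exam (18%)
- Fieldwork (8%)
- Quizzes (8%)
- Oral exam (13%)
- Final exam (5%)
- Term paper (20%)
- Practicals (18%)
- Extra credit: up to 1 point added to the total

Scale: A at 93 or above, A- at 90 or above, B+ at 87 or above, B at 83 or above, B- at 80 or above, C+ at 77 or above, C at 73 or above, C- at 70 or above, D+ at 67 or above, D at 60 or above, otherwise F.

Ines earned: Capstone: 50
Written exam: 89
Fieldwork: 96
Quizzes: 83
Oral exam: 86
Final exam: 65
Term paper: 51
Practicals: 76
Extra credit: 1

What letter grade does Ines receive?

Weighted total:
  Capstone 50 × 0.1 = 5
  Written exam 89 × 0.18 = 16.02
  Fieldwork 96 × 0.08 = 7.68
  Quizzes 83 × 0.08 = 6.64
  Oral exam 86 × 0.13 = 11.18
  Final exam 65 × 0.05 = 3.25
  Term paper 51 × 0.2 = 10.2
  Practicals 76 × 0.18 = 13.68
Sum = 73.65
Extra credit: 73.65 + 1 = 74.65
74.65 is ≥ 73 and < 77 → C

C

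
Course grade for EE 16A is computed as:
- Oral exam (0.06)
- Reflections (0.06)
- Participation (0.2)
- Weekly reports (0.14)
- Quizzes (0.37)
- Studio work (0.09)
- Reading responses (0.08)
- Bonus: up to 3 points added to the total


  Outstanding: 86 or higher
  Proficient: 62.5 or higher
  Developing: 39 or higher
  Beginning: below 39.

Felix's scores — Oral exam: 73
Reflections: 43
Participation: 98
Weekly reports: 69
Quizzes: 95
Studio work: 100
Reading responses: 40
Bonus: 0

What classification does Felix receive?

Weighted total:
  Oral exam 73 × 0.06 = 4.38
  Reflections 43 × 0.06 = 2.58
  Participation 98 × 0.2 = 19.6
  Weekly reports 69 × 0.14 = 9.66
  Quizzes 95 × 0.37 = 35.15
  Studio work 100 × 0.09 = 9
  Reading responses 40 × 0.08 = 3.2
Sum = 83.57
Bonus: 83.57 + 0 = 83.57
83.57 is ≥ 62.5 and < 86 → Proficient

Proficient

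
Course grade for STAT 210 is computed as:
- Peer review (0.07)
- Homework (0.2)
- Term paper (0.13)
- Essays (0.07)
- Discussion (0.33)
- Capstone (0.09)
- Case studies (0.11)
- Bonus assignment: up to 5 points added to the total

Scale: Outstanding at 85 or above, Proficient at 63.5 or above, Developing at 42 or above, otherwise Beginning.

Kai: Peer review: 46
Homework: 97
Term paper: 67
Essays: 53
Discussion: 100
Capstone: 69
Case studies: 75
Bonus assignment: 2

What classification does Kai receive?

Weighted total:
  Peer review 46 × 0.07 = 3.22
  Homework 97 × 0.2 = 19.4
  Term paper 67 × 0.13 = 8.71
  Essays 53 × 0.07 = 3.71
  Discussion 100 × 0.33 = 33
  Capstone 69 × 0.09 = 6.21
  Case studies 75 × 0.11 = 8.25
Sum = 82.5
Bonus assignment: 82.5 + 2 = 84.5
84.5 is ≥ 63.5 and < 85 → Proficient

Proficient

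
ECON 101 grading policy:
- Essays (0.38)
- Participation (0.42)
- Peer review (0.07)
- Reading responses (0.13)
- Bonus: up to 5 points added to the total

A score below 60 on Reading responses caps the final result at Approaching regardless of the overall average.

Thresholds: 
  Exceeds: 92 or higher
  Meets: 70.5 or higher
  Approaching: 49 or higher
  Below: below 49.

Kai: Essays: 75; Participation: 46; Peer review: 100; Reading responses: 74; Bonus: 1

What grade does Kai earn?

Approaching

Reading responses score 74 ≥ 60: minimum met.
Weighted total:
  Essays 75 × 0.38 = 28.5
  Participation 46 × 0.42 = 19.32
  Peer review 100 × 0.07 = 7
  Reading responses 74 × 0.13 = 9.62
Sum = 64.44
Bonus: 64.44 + 1 = 65.44
65.44 is ≥ 49 and < 70.5 → Approaching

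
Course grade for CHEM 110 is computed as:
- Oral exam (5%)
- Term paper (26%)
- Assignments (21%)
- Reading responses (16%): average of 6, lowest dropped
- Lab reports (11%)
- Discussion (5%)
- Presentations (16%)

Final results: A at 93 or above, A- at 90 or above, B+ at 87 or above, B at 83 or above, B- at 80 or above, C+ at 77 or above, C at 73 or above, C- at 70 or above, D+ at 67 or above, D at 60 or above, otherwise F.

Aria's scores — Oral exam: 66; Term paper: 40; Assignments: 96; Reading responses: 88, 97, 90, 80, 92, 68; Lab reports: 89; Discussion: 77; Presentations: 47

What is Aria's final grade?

D+

Reading responses: drop 68 → average of remaining 5 = 447/5 = 89.4
Weighted total:
  Oral exam 66 × 0.05 = 3.3
  Term paper 40 × 0.26 = 10.4
  Assignments 96 × 0.21 = 20.16
  Reading responses 89.4 × 0.16 = 14.304
  Lab reports 89 × 0.11 = 9.79
  Discussion 77 × 0.05 = 3.85
  Presentations 47 × 0.16 = 7.52
Sum = 69.324
69.324 is ≥ 67 and < 70 → D+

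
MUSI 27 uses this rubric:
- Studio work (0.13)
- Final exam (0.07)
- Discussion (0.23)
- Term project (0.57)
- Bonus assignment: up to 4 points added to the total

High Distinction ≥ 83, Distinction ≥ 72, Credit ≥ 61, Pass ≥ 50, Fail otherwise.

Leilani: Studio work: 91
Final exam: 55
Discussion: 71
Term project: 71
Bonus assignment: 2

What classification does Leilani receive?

Distinction

Weighted total:
  Studio work 91 × 0.13 = 11.83
  Final exam 55 × 0.07 = 3.85
  Discussion 71 × 0.23 = 16.33
  Term project 71 × 0.57 = 40.47
Sum = 72.48
Bonus assignment: 72.48 + 2 = 74.48
74.48 is ≥ 72 and < 83 → Distinction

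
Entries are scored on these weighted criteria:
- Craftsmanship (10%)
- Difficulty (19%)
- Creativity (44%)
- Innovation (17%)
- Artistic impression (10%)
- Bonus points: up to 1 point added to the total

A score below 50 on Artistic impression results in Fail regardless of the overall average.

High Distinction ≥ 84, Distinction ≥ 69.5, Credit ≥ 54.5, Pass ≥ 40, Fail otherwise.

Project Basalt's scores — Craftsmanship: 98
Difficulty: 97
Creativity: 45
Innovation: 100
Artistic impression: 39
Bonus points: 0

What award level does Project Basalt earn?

Artistic impression score 39 < 50: minimum not met.
Weighted total:
  Craftsmanship 98 × 0.1 = 9.8
  Difficulty 97 × 0.19 = 18.43
  Creativity 45 × 0.44 = 19.8
  Innovation 100 × 0.17 = 17
  Artistic impression 39 × 0.1 = 3.9
Sum = 68.93
Bonus points: 68.93 + 0 = 68.93
Because the Artistic impression minimum was not met, the result is Fail.

Fail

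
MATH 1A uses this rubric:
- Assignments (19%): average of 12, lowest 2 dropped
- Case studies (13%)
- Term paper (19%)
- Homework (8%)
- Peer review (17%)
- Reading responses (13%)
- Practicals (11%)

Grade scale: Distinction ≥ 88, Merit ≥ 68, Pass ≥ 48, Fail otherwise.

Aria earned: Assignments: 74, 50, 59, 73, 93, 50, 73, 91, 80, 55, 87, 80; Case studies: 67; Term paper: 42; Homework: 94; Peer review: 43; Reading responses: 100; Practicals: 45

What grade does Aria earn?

Pass

Assignments: drop 50, 50 → average of remaining 10 = 765/10 = 76.5
Weighted total:
  Assignments 76.5 × 0.19 = 14.535
  Case studies 67 × 0.13 = 8.71
  Term paper 42 × 0.19 = 7.98
  Homework 94 × 0.08 = 7.52
  Peer review 43 × 0.17 = 7.31
  Reading responses 100 × 0.13 = 13
  Practicals 45 × 0.11 = 4.95
Sum = 64.005
64.005 is ≥ 48 and < 68 → Pass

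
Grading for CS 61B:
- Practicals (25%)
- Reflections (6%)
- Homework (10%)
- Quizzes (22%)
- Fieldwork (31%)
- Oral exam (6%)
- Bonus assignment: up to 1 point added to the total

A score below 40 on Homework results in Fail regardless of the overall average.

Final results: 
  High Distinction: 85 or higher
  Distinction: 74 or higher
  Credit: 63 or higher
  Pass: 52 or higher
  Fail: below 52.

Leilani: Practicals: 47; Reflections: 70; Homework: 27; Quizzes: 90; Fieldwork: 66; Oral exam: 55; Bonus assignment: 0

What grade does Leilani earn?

Homework score 27 < 40: minimum not met.
Weighted total:
  Practicals 47 × 0.25 = 11.75
  Reflections 70 × 0.06 = 4.2
  Homework 27 × 0.1 = 2.7
  Quizzes 90 × 0.22 = 19.8
  Fieldwork 66 × 0.31 = 20.46
  Oral exam 55 × 0.06 = 3.3
Sum = 62.21
Bonus assignment: 62.21 + 0 = 62.21
Because the Homework minimum was not met, the result is Fail.

Fail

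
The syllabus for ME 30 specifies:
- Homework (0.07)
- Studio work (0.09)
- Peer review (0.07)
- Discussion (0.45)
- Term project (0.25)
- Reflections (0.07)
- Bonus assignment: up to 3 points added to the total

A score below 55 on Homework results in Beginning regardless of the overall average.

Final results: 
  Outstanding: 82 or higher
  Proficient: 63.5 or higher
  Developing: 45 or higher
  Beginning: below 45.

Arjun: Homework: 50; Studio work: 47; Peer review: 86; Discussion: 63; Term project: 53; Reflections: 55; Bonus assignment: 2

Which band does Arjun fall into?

Homework score 50 < 55: minimum not met.
Weighted total:
  Homework 50 × 0.07 = 3.5
  Studio work 47 × 0.09 = 4.23
  Peer review 86 × 0.07 = 6.02
  Discussion 63 × 0.45 = 28.35
  Term project 53 × 0.25 = 13.25
  Reflections 55 × 0.07 = 3.85
Sum = 59.2
Bonus assignment: 59.2 + 2 = 61.2
Because the Homework minimum was not met, the result is Beginning.

Beginning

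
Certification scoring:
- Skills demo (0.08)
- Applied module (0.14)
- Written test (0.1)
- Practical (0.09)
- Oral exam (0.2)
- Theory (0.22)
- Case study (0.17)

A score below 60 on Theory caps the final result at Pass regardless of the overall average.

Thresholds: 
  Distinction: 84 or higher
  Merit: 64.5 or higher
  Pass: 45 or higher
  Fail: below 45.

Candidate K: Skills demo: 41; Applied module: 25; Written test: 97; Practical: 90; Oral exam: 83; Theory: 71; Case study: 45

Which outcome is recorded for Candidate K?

Theory score 71 ≥ 60: minimum met.
Weighted total:
  Skills demo 41 × 0.08 = 3.28
  Applied module 25 × 0.14 = 3.5
  Written test 97 × 0.1 = 9.7
  Practical 90 × 0.09 = 8.1
  Oral exam 83 × 0.2 = 16.6
  Theory 71 × 0.22 = 15.62
  Case study 45 × 0.17 = 7.65
Sum = 64.45
64.45 is ≥ 45 and < 64.5 → Pass

Pass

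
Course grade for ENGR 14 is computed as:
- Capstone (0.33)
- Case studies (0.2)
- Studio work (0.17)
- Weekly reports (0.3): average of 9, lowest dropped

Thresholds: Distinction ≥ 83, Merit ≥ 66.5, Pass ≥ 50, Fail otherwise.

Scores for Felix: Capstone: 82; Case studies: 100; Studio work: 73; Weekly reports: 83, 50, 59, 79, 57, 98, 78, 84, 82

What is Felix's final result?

Merit

Weekly reports: drop 50 → average of remaining 8 = 620/8 = 77.5
Weighted total:
  Capstone 82 × 0.33 = 27.06
  Case studies 100 × 0.2 = 20
  Studio work 73 × 0.17 = 12.41
  Weekly reports 77.5 × 0.3 = 23.25
Sum = 82.72
82.72 is ≥ 66.5 and < 83 → Merit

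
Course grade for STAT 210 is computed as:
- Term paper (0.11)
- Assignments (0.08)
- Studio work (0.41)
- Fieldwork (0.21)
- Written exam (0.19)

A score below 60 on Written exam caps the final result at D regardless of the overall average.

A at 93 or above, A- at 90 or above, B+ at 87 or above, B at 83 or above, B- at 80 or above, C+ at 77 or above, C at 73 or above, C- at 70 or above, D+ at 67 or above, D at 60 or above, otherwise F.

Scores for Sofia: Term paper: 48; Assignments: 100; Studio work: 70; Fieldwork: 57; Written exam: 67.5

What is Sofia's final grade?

D

Written exam score 67.5 ≥ 60: minimum met.
Weighted total:
  Term paper 48 × 0.11 = 5.28
  Assignments 100 × 0.08 = 8
  Studio work 70 × 0.41 = 28.7
  Fieldwork 57 × 0.21 = 11.97
  Written exam 67.5 × 0.19 = 12.825
Sum = 66.775
66.775 is ≥ 60 and < 67 → D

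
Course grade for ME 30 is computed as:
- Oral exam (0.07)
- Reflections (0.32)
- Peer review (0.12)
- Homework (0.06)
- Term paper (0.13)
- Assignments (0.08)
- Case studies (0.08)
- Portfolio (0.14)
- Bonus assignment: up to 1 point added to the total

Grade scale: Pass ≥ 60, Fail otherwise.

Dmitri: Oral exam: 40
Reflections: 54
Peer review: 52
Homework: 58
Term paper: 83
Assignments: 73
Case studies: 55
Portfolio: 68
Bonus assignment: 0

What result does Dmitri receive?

Pass

Weighted total:
  Oral exam 40 × 0.07 = 2.8
  Reflections 54 × 0.32 = 17.28
  Peer review 52 × 0.12 = 6.24
  Homework 58 × 0.06 = 3.48
  Term paper 83 × 0.13 = 10.79
  Assignments 73 × 0.08 = 5.84
  Case studies 55 × 0.08 = 4.4
  Portfolio 68 × 0.14 = 9.52
Sum = 60.35
Bonus assignment: 60.35 + 0 = 60.35
60.35 ≥ 60 → Pass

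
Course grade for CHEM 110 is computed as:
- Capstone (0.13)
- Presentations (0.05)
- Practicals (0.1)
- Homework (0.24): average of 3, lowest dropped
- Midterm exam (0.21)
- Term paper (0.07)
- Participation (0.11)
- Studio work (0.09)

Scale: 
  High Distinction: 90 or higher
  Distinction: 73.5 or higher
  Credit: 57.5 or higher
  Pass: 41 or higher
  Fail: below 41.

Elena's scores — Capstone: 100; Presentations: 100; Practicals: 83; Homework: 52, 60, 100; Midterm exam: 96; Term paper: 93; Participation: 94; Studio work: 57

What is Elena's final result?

Distinction

Homework: drop 52 → average of remaining 2 = 160/2 = 80
Weighted total:
  Capstone 100 × 0.13 = 13
  Presentations 100 × 0.05 = 5
  Practicals 83 × 0.1 = 8.3
  Homework 80 × 0.24 = 19.2
  Midterm exam 96 × 0.21 = 20.16
  Term paper 93 × 0.07 = 6.51
  Participation 94 × 0.11 = 10.34
  Studio work 57 × 0.09 = 5.13
Sum = 87.64
87.64 is ≥ 73.5 and < 90 → Distinction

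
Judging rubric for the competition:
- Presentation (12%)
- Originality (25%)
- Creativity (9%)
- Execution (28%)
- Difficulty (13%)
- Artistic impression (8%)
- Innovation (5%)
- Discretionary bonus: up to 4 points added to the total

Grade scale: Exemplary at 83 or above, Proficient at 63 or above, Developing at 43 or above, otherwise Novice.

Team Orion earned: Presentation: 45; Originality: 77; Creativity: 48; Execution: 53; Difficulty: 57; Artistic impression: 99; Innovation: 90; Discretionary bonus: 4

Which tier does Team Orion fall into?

Proficient

Weighted total:
  Presentation 45 × 0.12 = 5.4
  Originality 77 × 0.25 = 19.25
  Creativity 48 × 0.09 = 4.32
  Execution 53 × 0.28 = 14.84
  Difficulty 57 × 0.13 = 7.41
  Artistic impression 99 × 0.08 = 7.92
  Innovation 90 × 0.05 = 4.5
Sum = 63.64
Discretionary bonus: 63.64 + 4 = 67.64
67.64 is ≥ 63 and < 83 → Proficient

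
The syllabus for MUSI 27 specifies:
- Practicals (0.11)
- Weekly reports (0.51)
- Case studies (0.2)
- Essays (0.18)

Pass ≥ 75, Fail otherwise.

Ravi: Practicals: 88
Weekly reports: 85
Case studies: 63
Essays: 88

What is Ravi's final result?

Pass

Weighted total:
  Practicals 88 × 0.11 = 9.68
  Weekly reports 85 × 0.51 = 43.35
  Case studies 63 × 0.2 = 12.6
  Essays 88 × 0.18 = 15.84
Sum = 81.47
81.47 ≥ 75 → Pass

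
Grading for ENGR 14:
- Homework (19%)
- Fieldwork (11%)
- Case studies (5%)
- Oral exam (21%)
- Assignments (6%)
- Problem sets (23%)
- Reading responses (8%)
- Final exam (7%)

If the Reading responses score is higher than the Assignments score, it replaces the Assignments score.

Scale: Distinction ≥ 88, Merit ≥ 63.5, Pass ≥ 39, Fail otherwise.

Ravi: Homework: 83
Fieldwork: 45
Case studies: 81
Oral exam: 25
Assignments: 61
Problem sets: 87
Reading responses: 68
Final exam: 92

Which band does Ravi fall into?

Reading responses (68) > Assignments (61), so Assignments counts as 68.
Weighted total:
  Homework 83 × 0.19 = 15.77
  Fieldwork 45 × 0.11 = 4.95
  Case studies 81 × 0.05 = 4.05
  Oral exam 25 × 0.21 = 5.25
  Assignments 68 × 0.06 = 4.08
  Problem sets 87 × 0.23 = 20.01
  Reading responses 68 × 0.08 = 5.44
  Final exam 92 × 0.07 = 6.44
Sum = 65.99
65.99 is ≥ 63.5 and < 88 → Merit

Merit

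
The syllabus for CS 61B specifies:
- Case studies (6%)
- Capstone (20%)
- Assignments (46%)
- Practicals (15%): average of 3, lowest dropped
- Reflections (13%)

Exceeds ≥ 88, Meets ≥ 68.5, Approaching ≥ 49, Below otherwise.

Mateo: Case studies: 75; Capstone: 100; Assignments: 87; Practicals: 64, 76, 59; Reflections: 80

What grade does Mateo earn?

Meets

Practicals: drop 59 → average of remaining 2 = 140/2 = 70
Weighted total:
  Case studies 75 × 0.06 = 4.5
  Capstone 100 × 0.2 = 20
  Assignments 87 × 0.46 = 40.02
  Practicals 70 × 0.15 = 10.5
  Reflections 80 × 0.13 = 10.4
Sum = 85.42
85.42 is ≥ 68.5 and < 88 → Meets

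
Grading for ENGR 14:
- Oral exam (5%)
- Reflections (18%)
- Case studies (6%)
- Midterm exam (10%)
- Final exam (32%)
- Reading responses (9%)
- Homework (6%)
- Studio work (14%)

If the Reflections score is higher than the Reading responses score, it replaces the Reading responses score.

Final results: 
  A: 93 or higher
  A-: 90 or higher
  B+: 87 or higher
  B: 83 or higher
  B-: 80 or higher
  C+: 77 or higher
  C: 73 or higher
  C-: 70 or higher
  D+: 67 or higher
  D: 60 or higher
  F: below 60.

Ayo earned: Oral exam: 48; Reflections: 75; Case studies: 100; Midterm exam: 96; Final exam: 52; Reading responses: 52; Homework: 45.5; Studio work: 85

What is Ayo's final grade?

D+

Reflections (75) > Reading responses (52), so Reading responses counts as 75.
Weighted total:
  Oral exam 48 × 0.05 = 2.4
  Reflections 75 × 0.18 = 13.5
  Case studies 100 × 0.06 = 6
  Midterm exam 96 × 0.1 = 9.6
  Final exam 52 × 0.32 = 16.64
  Reading responses 75 × 0.09 = 6.75
  Homework 45.5 × 0.06 = 2.73
  Studio work 85 × 0.14 = 11.9
Sum = 69.52
69.52 is ≥ 67 and < 70 → D+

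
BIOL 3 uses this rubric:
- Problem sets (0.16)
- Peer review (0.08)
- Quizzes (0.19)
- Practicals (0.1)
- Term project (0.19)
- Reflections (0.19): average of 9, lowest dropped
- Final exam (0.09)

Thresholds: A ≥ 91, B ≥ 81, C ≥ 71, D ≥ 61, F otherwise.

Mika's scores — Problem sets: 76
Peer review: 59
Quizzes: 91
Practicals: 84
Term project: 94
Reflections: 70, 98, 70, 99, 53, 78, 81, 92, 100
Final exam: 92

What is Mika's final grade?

B

Reflections: drop 53 → average of remaining 8 = 688/8 = 86
Weighted total:
  Problem sets 76 × 0.16 = 12.16
  Peer review 59 × 0.08 = 4.72
  Quizzes 91 × 0.19 = 17.29
  Practicals 84 × 0.1 = 8.4
  Term project 94 × 0.19 = 17.86
  Reflections 86 × 0.19 = 16.34
  Final exam 92 × 0.09 = 8.28
Sum = 85.05
85.05 is ≥ 81 and < 91 → B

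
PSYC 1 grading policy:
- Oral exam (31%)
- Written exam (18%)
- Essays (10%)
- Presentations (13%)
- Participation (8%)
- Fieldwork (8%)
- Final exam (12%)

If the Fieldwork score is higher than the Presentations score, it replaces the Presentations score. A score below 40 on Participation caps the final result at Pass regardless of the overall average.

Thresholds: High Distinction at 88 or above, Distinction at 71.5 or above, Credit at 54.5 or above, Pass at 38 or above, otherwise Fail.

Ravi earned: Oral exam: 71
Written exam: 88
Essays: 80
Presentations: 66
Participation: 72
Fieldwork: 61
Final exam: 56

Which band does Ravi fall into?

Distinction

Fieldwork (61) ≤ Presentations (66), so Presentations stays at 66.
Participation score 72 ≥ 40: minimum met.
Weighted total:
  Oral exam 71 × 0.31 = 22.01
  Written exam 88 × 0.18 = 15.84
  Essays 80 × 0.1 = 8
  Presentations 66 × 0.13 = 8.58
  Participation 72 × 0.08 = 5.76
  Fieldwork 61 × 0.08 = 4.88
  Final exam 56 × 0.12 = 6.72
Sum = 71.79
71.79 is ≥ 71.5 and < 88 → Distinction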